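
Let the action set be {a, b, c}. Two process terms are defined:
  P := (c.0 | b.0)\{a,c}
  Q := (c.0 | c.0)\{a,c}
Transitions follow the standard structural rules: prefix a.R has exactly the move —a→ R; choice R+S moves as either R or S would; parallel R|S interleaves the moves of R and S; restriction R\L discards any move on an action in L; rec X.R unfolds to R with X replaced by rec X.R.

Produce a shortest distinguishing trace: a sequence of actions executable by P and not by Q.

LTS(P): 2 reachable states
  p0 = (c.0 | b.0)\{a,c} has moves —b→ p1
  p1 = (c.0 | 0)\{a,c} has moves stopped
LTS(Q): 1 reachable states
  q0 = (c.0 | c.0)\{a,c} has moves stopped
Executing b from P (initial set {p0}):
  [1] b ⇒ {p1}
  P completes σ.
Executing b from Q (initial set {q0}):
  [1] b ⇒ ∅  — Q cannot continue

b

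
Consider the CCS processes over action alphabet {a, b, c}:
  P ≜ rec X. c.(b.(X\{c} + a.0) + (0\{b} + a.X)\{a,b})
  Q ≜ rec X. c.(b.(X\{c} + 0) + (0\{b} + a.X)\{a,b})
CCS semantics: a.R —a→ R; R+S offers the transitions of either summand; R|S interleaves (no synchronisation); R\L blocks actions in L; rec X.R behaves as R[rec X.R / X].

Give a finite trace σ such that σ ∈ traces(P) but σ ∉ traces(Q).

cba

LTS(P): 4 reachable states
  p0 = rec X. c.(b.(X\{c} + a.0) + (0\{b} + a.X)\{a,b}) :: -c-> p1
  p1 = b.((rec X. c.(b.(X\{c} + a.0) + (0\{b} + a.X)\{a,b}))\{c} + a.0) + (0\{b} + a.(rec X. c.(b.(X\{c} + a.0) + (0\{b} + a.X)\{a,b})))\{a,b} :: -b-> p2
  p2 = (rec X. c.(b.(X\{c} + a.0) + (0\{b} + a.X)\{a,b}))\{c} + a.0 :: -a-> p3
  p3 = 0 :: deadlocked
LTS(Q): 3 reachable states
  q0 = rec X. c.(b.(X\{c} + 0) + (0\{b} + a.X)\{a,b}) :: -c-> q1
  q1 = b.((rec X. c.(b.(X\{c} + 0) + (0\{b} + a.X)\{a,b}))\{c} + 0) + (0\{b} + a.(rec X. c.(b.(X\{c} + 0) + (0\{b} + a.X)\{a,b})))\{a,b} :: -b-> q2
  q2 = (rec X. c.(b.(X\{c} + 0) + (0\{b} + a.X)\{a,b}))\{c} + 0 :: deadlocked
Executing cba from P (initial set {p0}):
  [1] c ⇒ {p1}
  [2] b ⇒ {p2}
  [3] a ⇒ {p3}
  — P admits the full trace.
Executing cba from Q (initial set {q0}):
  [1] c ⇒ {q1}
  [2] b ⇒ {q2}
  [3] a ⇒ ∅  — Q cannot continue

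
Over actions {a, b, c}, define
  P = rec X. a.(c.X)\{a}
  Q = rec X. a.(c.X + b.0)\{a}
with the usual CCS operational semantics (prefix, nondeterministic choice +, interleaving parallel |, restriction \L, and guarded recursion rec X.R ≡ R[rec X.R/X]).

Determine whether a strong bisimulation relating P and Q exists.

Reachable graph of P (3 states):
  s0 = rec X. a.(c.X)\{a} has moves =a=> s1
  s1 = (c.(rec X. a.(c.X)\{a}))\{a} has moves =c=> s2
  s2 = (rec X. a.(c.X)\{a})\{a} has moves stopped
Reachable graph of Q (4 states):
  t0 = rec X. a.(c.X + b.0)\{a} has moves =a=> t1
  t1 = (c.(rec X. a.(c.X + b.0)\{a}) + b.0)\{a} has moves =b=> t2, =c=> t3
  t2 = 0\{a} has moves stopped
  t3 = (rec X. a.(c.X + b.0)\{a})\{a} has moves stopped
Coarsest stable partition (strong bisimilarity classes):
  B0 = {s0}
  B1 = {s1}
  B2 = {s2, t2, t3}
  B3 = {t0}
  B4 = {t1}
s0 ∈ B0, t0 ∈ B3 → different blocks

P ≁ Q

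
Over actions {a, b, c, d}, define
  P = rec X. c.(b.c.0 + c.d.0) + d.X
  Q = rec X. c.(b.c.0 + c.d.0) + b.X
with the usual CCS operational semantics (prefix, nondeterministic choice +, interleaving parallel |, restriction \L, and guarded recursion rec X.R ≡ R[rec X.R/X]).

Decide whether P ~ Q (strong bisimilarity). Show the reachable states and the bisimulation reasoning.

P's transition system — 5 states:
  m0 = rec X. c.(b.c.0 + c.d.0) + d.X has moves --c--▸ m1, --d--▸ m0
  m1 = b.c.0 + c.d.0 has moves --b--▸ m2, --c--▸ m3
  m2 = c.0 has moves --c--▸ m4
  m3 = d.0 has moves --d--▸ m4
  m4 = 0 has moves deadlocked
Q's transition system — 5 states:
  n0 = rec X. c.(b.c.0 + c.d.0) + b.X has moves --b--▸ n0, --c--▸ n1
  n1 = b.c.0 + c.d.0 has moves --b--▸ n2, --c--▸ n3
  n2 = c.0 has moves --c--▸ n4
  n3 = d.0 has moves --d--▸ n4
  n4 = 0 has moves deadlocked
Coarsest stable partition (strong bisimilarity classes):
  B0 = {m0}
  B1 = {m1, n1}
  B2 = {m2, n2}
  B3 = {m4, n4}
  B4 = {m3, n3}
  B5 = {n0}
m0 ∈ B0, n0 ∈ B5 → different blocks

not bisimilar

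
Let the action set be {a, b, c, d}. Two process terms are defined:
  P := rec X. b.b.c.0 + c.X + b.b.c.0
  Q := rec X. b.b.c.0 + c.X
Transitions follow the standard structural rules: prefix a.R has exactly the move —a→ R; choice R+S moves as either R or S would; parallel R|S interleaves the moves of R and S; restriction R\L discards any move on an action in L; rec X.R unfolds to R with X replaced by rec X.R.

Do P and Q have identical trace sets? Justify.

traces(P) = traces(Q)

LTS(P): 4 reachable states
  u0 = rec X. b.b.c.0 + c.X + b.b.c.0 has moves =b=> u1, =c=> u0
  u1 = b.c.0 has moves =b=> u2
  u2 = c.0 has moves =c=> u3
  u3 = 0 has moves ∅
LTS(Q): 4 reachable states
  v0 = rec X. b.b.c.0 + c.X has moves =b=> v1, =c=> v0
  v1 = b.c.0 has moves =b=> v2
  v2 = c.0 has moves =c=> v3
  v3 = 0 has moves ∅
Partition-refinement fixed point:
  B0 = {u0, v0}
  B1 = {u1, v1}
  B2 = {u2, v2}
  B3 = {u3, v3}
u0 ∈ B0, v0 ∈ B0 → same block
Bisimilar ⇒ trace-equivalent.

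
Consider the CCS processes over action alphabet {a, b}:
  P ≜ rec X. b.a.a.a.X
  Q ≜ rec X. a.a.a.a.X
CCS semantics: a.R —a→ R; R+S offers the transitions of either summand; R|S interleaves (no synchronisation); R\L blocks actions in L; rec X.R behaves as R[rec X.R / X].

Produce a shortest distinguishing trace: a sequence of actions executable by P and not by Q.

LTS(P): 4 reachable states
  m0 = rec X. b.a.a.a.X ⊢ ··b··> m1
  m1 = a.a.a.(rec X. b.a.a.a.X) ⊢ ··a··> m2
  m2 = a.a.(rec X. b.a.a.a.X) ⊢ ··a··> m3
  m3 = a.(rec X. b.a.a.a.X) ⊢ ··a··> m0
LTS(Q): 4 reachable states
  n0 = rec X. a.a.a.a.X ⊢ ··a··> n1
  n1 = a.a.a.(rec X. a.a.a.a.X) ⊢ ··a··> n2
  n2 = a.a.(rec X. a.a.a.a.X) ⊢ ··a··> n3
  n3 = a.(rec X. a.a.a.a.X) ⊢ ··a··> n0
Executing b from P (initial set {m0}):
  [1] b ⇒ {m1}
  ✓ P
Executing b from Q (initial set {n0}):
  [1] b ⇒ ∅  — Q cannot continue

b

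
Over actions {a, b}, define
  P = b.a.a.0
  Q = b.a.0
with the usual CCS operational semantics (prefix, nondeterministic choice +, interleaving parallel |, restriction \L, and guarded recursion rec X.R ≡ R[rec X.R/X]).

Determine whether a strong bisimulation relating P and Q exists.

Reachable graph of P (4 states):
  u0 = b.a.a.0 :: ··b··> u1
  u1 = a.a.0 :: ··a··> u2
  u2 = a.0 :: ··a··> u3
  u3 = 0 :: ·
Reachable graph of Q (3 states):
  v0 = b.a.0 :: ··b··> v1
  v1 = a.0 :: ··a··> v2
  v2 = 0 :: ·
Coarsest stable partition (strong bisimilarity classes):
  B0 = {u0}
  B1 = {u1}
  B2 = {u2, v1}
  B3 = {u3, v2}
  B4 = {v0}
u0 ∈ B0, v0 ∈ B4 → different blocks

P ≁ Q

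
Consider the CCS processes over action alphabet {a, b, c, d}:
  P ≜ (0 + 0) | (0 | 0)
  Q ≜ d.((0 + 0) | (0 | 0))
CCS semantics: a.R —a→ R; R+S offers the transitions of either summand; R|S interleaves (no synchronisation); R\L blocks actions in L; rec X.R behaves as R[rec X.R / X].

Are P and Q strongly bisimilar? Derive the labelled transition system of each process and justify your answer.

P ≁ Q

Reachable graph of P (1 states):
  s0 = (0 + 0) | (0 | 0) :: ·
Reachable graph of Q (2 states):
  t0 = d.((0 + 0) | (0 | 0)) :: =d=> t1
  t1 = (0 + 0) | (0 | 0) :: ·
Partition-refinement fixed point:
  B0 = {s0, t1}
  B1 = {t0}
s0 ∈ B0, t0 ∈ B1 → different blocks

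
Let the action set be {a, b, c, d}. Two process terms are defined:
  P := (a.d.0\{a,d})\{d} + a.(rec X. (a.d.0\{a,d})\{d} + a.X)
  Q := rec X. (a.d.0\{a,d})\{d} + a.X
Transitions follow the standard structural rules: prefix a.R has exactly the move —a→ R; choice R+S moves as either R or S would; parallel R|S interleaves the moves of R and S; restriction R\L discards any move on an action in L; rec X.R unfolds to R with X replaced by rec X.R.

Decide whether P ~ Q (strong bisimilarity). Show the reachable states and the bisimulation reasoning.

Reachable graph of P (3 states):
  u0 = (a.d.0\{a,d})\{d} + a.(rec X. (a.d.0\{a,d})\{d} + a.X) ⊢ -a-> u1, -a-> u2
  u1 = (d.0\{a,d})\{d} ⊢ ∅
  u2 = rec X. (a.d.0\{a,d})\{d} + a.X ⊢ -a-> u1, -a-> u2
Reachable graph of Q (2 states):
  v0 = rec X. (a.d.0\{a,d})\{d} + a.X ⊢ -a-> v0, -a-> v1
  v1 = (d.0\{a,d})\{d} ⊢ ∅
Bisimilarity quotient blocks:
  B0 = {u0, u2, v0}
  B1 = {u1, v1}
u0 ∈ B0, v0 ∈ B0 → same block

YES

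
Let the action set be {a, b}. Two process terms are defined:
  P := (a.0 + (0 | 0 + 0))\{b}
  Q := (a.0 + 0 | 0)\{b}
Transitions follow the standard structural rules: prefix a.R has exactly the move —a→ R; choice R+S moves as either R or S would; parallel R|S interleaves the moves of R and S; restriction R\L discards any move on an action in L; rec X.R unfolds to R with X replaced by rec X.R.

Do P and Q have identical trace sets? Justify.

trace-equivalent

Reachable graph of P (2 states):
  p0 = (a.0 + (0 | 0 + 0))\{b} ⊢ -a-> p1
  p1 = 0\{b} ⊢ stopped
Reachable graph of Q (2 states):
  q0 = (a.0 + 0 | 0)\{b} ⊢ -a-> q1
  q1 = 0\{b} ⊢ stopped
Bisimilarity quotient blocks:
  B0 = {p0, q0}
  B1 = {p1, q1}
p0 ∈ B0, q0 ∈ B0 → same block
Bisimilar ⇒ trace-equivalent.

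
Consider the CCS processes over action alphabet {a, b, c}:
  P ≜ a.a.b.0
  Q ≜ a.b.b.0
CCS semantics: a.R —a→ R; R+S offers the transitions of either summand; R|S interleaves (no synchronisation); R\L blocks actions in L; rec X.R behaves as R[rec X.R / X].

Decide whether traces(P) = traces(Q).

P's transition system — 4 states:
  p0 = a.a.b.0 → -a-> p1
  p1 = a.b.0 → -a-> p2
  p2 = b.0 → -b-> p3
  p3 = 0 → ·
Q's transition system — 4 states:
  q0 = a.b.b.0 → -a-> q1
  q1 = b.b.0 → -b-> q2
  q2 = b.0 → -b-> q3
  q3 = 0 → ·
Executing aa from P (initial set {p0}):
  [1] a ⇒ {p1}
  [2] a ⇒ {p2}
  P completes σ.
Executing aa from Q (initial set {q0}):
  [1] a ⇒ {q1}
  [2] a ⇒ no successor for Q

traces(P) ≠ traces(Q) — witness ⟨aa⟩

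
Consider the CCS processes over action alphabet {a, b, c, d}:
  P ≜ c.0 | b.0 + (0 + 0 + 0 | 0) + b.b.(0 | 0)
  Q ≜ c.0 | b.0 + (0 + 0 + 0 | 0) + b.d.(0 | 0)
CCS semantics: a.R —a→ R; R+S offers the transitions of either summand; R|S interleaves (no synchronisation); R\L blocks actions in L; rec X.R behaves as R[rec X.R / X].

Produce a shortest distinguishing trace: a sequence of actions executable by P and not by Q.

bb

P's transition system — 5 states:
  s0 = c.0 | b.0 + (0 + 0 + 0 | 0) + b.b.(0 | 0) has moves =b=> s1, =b=> s2, =c=> s3
  s1 = b.(0 | 0) has moves =b=> s4
  s2 = c.0 | 0 has moves =c=> s4
  s3 = 0 | b.0 has moves =b=> s4
  s4 = 0 | 0 has moves stopped
Q's transition system — 5 states:
  t0 = c.0 | b.0 + (0 + 0 + 0 | 0) + b.d.(0 | 0) has moves =b=> t1, =b=> t2, =c=> t3
  t1 = c.0 | 0 has moves =c=> t4
  t2 = d.(0 | 0) has moves =d=> t4
  t3 = 0 | b.0 has moves =b=> t4
  t4 = 0 | 0 has moves stopped
Run σ = ⟨bb⟩ on P: start {s0}
  after b @ step 1: {s1, s2}
  after b @ step 2: {s4}
  P completes σ.
Run σ = ⟨bb⟩ on Q: start {t0}
  after b @ step 1: {t1, t2}
  after b @ step 2: ∅ (Q stuck)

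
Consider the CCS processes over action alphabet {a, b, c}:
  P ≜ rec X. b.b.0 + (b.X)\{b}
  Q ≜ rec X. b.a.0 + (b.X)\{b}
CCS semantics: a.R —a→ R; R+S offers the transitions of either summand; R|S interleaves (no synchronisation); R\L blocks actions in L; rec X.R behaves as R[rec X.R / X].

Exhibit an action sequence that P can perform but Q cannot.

Reachable graph of P (3 states):
  s0 = rec X. b.b.0 + (b.X)\{b} :: —b→ s1
  s1 = b.0 :: —b→ s2
  s2 = 0 :: (no moves)
Reachable graph of Q (3 states):
  t0 = rec X. b.a.0 + (b.X)\{b} :: —b→ t1
  t1 = a.0 :: —a→ t2
  t2 = 0 :: (no moves)
Run σ = ⟨bb⟩ on P: start {s0}
  [1] b ⇒ {s1}
  [2] b ⇒ {s2}
  — P admits the full trace.
Run σ = ⟨bb⟩ on Q: start {t0}
  [1] b ⇒ {t1}
  [2] b ⇒ no successor for Q

bb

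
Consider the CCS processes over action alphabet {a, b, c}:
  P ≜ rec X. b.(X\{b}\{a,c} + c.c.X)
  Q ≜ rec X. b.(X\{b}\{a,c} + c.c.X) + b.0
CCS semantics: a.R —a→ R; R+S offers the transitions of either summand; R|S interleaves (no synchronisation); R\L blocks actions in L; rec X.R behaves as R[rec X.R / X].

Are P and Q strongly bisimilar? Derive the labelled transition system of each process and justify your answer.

not bisimilar

LTS(P): 3 reachable states
  u0 = rec X. b.(X\{b}\{a,c} + c.c.X) :: ··b··> u1
  u1 = (rec X. b.(X\{b}\{a,c} + c.c.X))\{b}\{a,c} + c.c.(rec X. b.(X\{b}\{a,c} + c.c.X)) :: ··c··> u2
  u2 = c.(rec X. b.(X\{b}\{a,c} + c.c.X)) :: ··c··> u0
LTS(Q): 4 reachable states
  v0 = rec X. b.(X\{b}\{a,c} + c.c.X) + b.0 :: ··b··> v1, ··b··> v2
  v1 = (rec X. b.(X\{b}\{a,c} + c.c.X) + b.0)\{b}\{a,c} + c.c.(rec X. b.(X\{b}\{a,c} + c.c.X) + b.0) :: ··c··> v3
  v2 = 0 :: stopped
  v3 = c.(rec X. b.(X\{b}\{a,c} + c.c.X) + b.0) :: ··c··> v0
Bisimilarity quotient blocks:
  B0 = {u0}
  B1 = {u1}
  B2 = {u2}
  B3 = {v0}
  B4 = {v1}
  B5 = {v3}
  B6 = {v2}
u0 ∈ B0, v0 ∈ B3 → different blocks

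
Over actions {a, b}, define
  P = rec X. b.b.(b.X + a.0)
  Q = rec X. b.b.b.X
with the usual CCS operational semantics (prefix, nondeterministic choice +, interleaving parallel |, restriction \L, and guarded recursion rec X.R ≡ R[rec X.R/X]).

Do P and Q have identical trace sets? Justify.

NO — witness ⟨bba⟩

LTS(P): 4 reachable states
  s0 = rec X. b.b.(b.X + a.0) ⊢ -b-> s1
  s1 = b.(b.(rec X. b.b.(b.X + a.0)) + a.0) ⊢ -b-> s2
  s2 = b.(rec X. b.b.(b.X + a.0)) + a.0 ⊢ -a-> s3, -b-> s0
  s3 = 0 ⊢ ∅
LTS(Q): 3 reachable states
  t0 = rec X. b.b.b.X ⊢ -b-> t1
  t1 = b.b.(rec X. b.b.b.X) ⊢ -b-> t2
  t2 = b.(rec X. b.b.b.X) ⊢ -b-> t0
Executing bba from P (initial set {s0}):
  [1] b ⇒ {s1}
  [2] b ⇒ {s2}
  [3] a ⇒ {s3}
  ✓ P
Executing bba from Q (initial set {t0}):
  [1] b ⇒ {t1}
  [2] b ⇒ {t2}
  [3] a ⇒ ∅ (Q stuck)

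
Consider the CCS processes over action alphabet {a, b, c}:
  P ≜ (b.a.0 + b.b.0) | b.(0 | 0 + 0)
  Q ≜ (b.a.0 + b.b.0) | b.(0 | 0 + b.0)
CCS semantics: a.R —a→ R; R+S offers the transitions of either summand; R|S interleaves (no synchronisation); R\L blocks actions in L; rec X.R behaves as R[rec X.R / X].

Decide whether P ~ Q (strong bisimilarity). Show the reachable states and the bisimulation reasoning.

P ≁ Q

P's transition system — 8 states:
  p0 = (b.a.0 + b.b.0) | b.(0 | 0 + 0) ⊢ ··b··> p1, ··b··> p2, ··b··> p3
  p1 = (b.a.0 + b.b.0) | (0 | 0 + 0) ⊢ ··b··> p4, ··b··> p5
  p2 = a.0 | b.(0 | 0 + 0) ⊢ ··a··> p6, ··b··> p4
  p3 = b.0 | b.(0 | 0 + 0) ⊢ ··b··> p5, ··b··> p6
  p4 = a.0 | (0 | 0 + 0) ⊢ ··a··> p7
  p5 = b.0 | (0 | 0 + 0) ⊢ ··b··> p7
  p6 = 0 | b.(0 | 0 + 0) ⊢ ··b··> p7
  p7 = 0 | (0 | 0 + 0) ⊢ (no moves)
Q's transition system — 12 states:
  q0 = (b.a.0 + b.b.0) | b.(0 | 0 + b.0) ⊢ ··b··> q1, ··b··> q2, ··b··> q3
  q1 = (b.a.0 + b.b.0) | (0 | 0 + b.0) ⊢ ··b··> q4, ··b··> q5, ··b··> q6
  q2 = a.0 | b.(0 | 0 + b.0) ⊢ ··a··> q7, ··b··> q5
  q3 = b.0 | b.(0 | 0 + b.0) ⊢ ··b··> q6, ··b··> q7
  q4 = (b.a.0 + b.b.0) | 0 ⊢ ··b··> q8, ··b··> q9
  q5 = a.0 | (0 | 0 + b.0) ⊢ ··a··> q10, ··b··> q8
  q6 = b.0 | (0 | 0 + b.0) ⊢ ··b··> q10, ··b··> q9
  q7 = 0 | b.(0 | 0 + b.0) ⊢ ··b··> q10
  q8 = a.0 | 0 ⊢ ··a··> q11
  q9 = b.0 | 0 ⊢ ··b··> q11
  q10 = 0 | (0 | 0 + b.0) ⊢ ··b··> q11
  q11 = 0 | 0 ⊢ (no moves)
Partition-refinement fixed point:
  B0 = {p0, q1}
  B1 = {p3, q6, q7}
  B2 = {p5, p6, q10, q9}
  B3 = {p7, q11}
  B4 = {p2, q5}
  B5 = {p4, q8}
  B6 = {p1, q4}
  B7 = {q0}
  B8 = {q3}
  B9 = {q2}
p0 ∈ B0, q0 ∈ B7 → different blocks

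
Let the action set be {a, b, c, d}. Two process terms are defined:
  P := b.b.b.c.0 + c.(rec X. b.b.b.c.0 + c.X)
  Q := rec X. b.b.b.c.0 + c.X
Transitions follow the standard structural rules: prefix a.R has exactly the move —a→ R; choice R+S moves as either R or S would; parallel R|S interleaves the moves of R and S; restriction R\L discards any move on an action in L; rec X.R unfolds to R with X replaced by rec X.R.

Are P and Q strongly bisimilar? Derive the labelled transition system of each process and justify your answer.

P ~ Q

LTS(P): 6 reachable states
  p0 = b.b.b.c.0 + c.(rec X. b.b.b.c.0 + c.X) ⊢ -b-> p1, -c-> p2
  p1 = b.b.c.0 ⊢ -b-> p3
  p2 = rec X. b.b.b.c.0 + c.X ⊢ -b-> p1, -c-> p2
  p3 = b.c.0 ⊢ -b-> p4
  p4 = c.0 ⊢ -c-> p5
  p5 = 0 ⊢ stopped
LTS(Q): 5 reachable states
  q0 = rec X. b.b.b.c.0 + c.X ⊢ -b-> q1, -c-> q0
  q1 = b.b.c.0 ⊢ -b-> q2
  q2 = b.c.0 ⊢ -b-> q3
  q3 = c.0 ⊢ -c-> q4
  q4 = 0 ⊢ stopped
Bisimilarity quotient blocks:
  B0 = {p0, p2, q0}
  B1 = {p1, q1}
  B2 = {p3, q2}
  B3 = {p4, q3}
  B4 = {p5, q4}
p0 ∈ B0, q0 ∈ B0 → same block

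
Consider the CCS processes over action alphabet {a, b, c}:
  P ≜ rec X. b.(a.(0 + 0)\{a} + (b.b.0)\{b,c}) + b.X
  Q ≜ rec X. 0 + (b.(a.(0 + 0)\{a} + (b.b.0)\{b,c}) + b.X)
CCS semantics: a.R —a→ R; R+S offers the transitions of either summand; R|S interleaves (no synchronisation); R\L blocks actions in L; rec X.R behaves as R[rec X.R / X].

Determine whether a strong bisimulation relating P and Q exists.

LTS(P): 3 reachable states
  u0 = rec X. b.(a.(0 + 0)\{a} + (b.b.0)\{b,c}) + b.X | -b-> u0, -b-> u1
  u1 = a.(0 + 0)\{a} + (b.b.0)\{b,c} | -a-> u2
  u2 = (0 + 0)\{a} | stopped
LTS(Q): 3 reachable states
  v0 = rec X. 0 + (b.(a.(0 + 0)\{a} + (b.b.0)\{b,c}) + b.X) | -b-> v0, -b-> v1
  v1 = a.(0 + 0)\{a} + (b.b.0)\{b,c} | -a-> v2
  v2 = (0 + 0)\{a} | stopped
Bisimilarity quotient blocks:
  B0 = {u0, v0}
  B1 = {u1, v1}
  B2 = {u2, v2}
u0 ∈ B0, v0 ∈ B0 → same block

bisimilar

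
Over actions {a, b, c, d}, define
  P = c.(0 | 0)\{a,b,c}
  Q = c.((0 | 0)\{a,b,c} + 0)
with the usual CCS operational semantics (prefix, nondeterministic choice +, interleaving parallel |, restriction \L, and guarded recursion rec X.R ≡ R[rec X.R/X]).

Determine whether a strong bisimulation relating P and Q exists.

YES

P's transition system — 2 states:
  p0 = c.(0 | 0)\{a,b,c} has moves —c→ p1
  p1 = (0 | 0)\{a,b,c} has moves deadlocked
Q's transition system — 2 states:
  q0 = c.((0 | 0)\{a,b,c} + 0) has moves —c→ q1
  q1 = (0 | 0)\{a,b,c} + 0 has moves deadlocked
Coarsest stable partition (strong bisimilarity classes):
  B0 = {p0, q0}
  B1 = {p1, q1}
p0 ∈ B0, q0 ∈ B0 → same block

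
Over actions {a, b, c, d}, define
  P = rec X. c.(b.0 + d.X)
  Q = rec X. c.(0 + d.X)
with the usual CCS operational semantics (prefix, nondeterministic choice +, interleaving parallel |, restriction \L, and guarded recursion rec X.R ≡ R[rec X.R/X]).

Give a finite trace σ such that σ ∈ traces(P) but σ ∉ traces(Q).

cb

Reachable graph of P (3 states):
  s0 = rec X. c.(b.0 + d.X) has moves =c=> s1
  s1 = b.0 + d.(rec X. c.(b.0 + d.X)) has moves =b=> s2, =d=> s0
  s2 = 0 has moves ∅
Reachable graph of Q (2 states):
  t0 = rec X. c.(0 + d.X) has moves =c=> t1
  t1 = 0 + d.(rec X. c.(0 + d.X)) has moves =d=> t0
Executing cb from P (initial set {s0}):
  [1] c ⇒ {s1}
  [2] b ⇒ {s2}
  — P admits the full trace.
Executing cb from Q (initial set {t0}):
  [1] c ⇒ {t1}
  [2] b ⇒ ∅ (Q stuck)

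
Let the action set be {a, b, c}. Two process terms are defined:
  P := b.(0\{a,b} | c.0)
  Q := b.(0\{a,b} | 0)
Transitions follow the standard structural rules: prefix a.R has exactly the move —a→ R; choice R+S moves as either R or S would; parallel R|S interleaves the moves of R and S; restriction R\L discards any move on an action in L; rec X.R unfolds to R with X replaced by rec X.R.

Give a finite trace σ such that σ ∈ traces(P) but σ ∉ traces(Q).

Reachable graph of P (3 states):
  s0 = b.(0\{a,b} | c.0) has moves -b-> s1
  s1 = 0\{a,b} | c.0 has moves -c-> s2
  s2 = 0\{a,b} | 0 has moves ·
Reachable graph of Q (2 states):
  t0 = b.(0\{a,b} | 0) has moves -b-> t1
  t1 = 0\{a,b} | 0 has moves ·
Run σ = ⟨bc⟩ on P: start {s0}
  [1] b ⇒ {s1}
  [2] c ⇒ {s2}
  — P admits the full trace.
Run σ = ⟨bc⟩ on Q: start {t0}
  [1] b ⇒ {t1}
  [2] c ⇒ ∅  — Q cannot continue

bc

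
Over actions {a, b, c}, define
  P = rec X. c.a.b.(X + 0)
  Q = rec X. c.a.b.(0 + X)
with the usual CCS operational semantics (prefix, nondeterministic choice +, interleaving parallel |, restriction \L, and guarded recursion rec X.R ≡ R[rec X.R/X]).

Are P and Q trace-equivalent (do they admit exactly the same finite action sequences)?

Reachable graph of P (4 states):
  u0 = rec X. c.a.b.(X + 0) | -c-> u1
  u1 = a.b.((rec X. c.a.b.(X + 0)) + 0) | -a-> u2
  u2 = b.((rec X. c.a.b.(X + 0)) + 0) | -b-> u3
  u3 = (rec X. c.a.b.(X + 0)) + 0 | -c-> u1
Reachable graph of Q (4 states):
  v0 = rec X. c.a.b.(0 + X) | -c-> v1
  v1 = a.b.(0 + (rec X. c.a.b.(0 + X))) | -a-> v2
  v2 = b.(0 + (rec X. c.a.b.(0 + X))) | -b-> v3
  v3 = 0 + (rec X. c.a.b.(0 + X)) | -c-> v1
Partition-refinement fixed point:
  B0 = {u0, u3, v0, v3}
  B1 = {u1, v1}
  B2 = {u2, v2}
u0 ∈ B0, v0 ∈ B0 → same block
Bisimilar ⇒ trace-equivalent.

traces(P) = traces(Q)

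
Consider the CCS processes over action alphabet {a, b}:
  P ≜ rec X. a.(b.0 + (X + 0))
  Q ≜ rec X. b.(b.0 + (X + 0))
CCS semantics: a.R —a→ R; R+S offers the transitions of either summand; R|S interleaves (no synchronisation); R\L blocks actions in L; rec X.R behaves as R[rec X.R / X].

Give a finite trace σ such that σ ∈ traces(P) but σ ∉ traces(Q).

a

P's transition system — 3 states:
  u0 = rec X. a.(b.0 + (X + 0)) has moves ··a··> u1
  u1 = b.0 + ((rec X. a.(b.0 + (X + 0))) + 0) has moves ··a··> u1, ··b··> u2
  u2 = 0 has moves ·
Q's transition system — 3 states:
  v0 = rec X. b.(b.0 + (X + 0)) has moves ··b··> v1
  v1 = b.0 + ((rec X. b.(b.0 + (X + 0))) + 0) has moves ··b··> v1, ··b··> v2
  v2 = 0 has moves ·
Run σ = ⟨a⟩ on P: start {u0}
  after a @ step 1: {u1}
  ✓ P
Run σ = ⟨a⟩ on Q: start {v0}
  after a @ step 1: ∅ (Q stuck)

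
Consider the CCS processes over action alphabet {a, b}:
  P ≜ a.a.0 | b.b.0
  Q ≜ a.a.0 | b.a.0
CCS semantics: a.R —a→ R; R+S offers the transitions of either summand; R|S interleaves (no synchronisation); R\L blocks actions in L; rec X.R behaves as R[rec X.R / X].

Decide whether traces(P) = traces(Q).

Reachable graph of P (9 states):
  p0 = a.a.0 | b.b.0 → —a→ p1, —b→ p2
  p1 = a.0 | b.b.0 → —a→ p3, —b→ p4
  p2 = a.a.0 | b.0 → —a→ p4, —b→ p5
  p3 = 0 | b.b.0 → —b→ p6
  p4 = a.0 | b.0 → —a→ p6, —b→ p7
  p5 = a.a.0 | 0 → —a→ p7
  p6 = 0 | b.0 → —b→ p8
  p7 = a.0 | 0 → —a→ p8
  p8 = 0 | 0 → deadlocked
Reachable graph of Q (9 states):
  q0 = a.a.0 | b.a.0 → —a→ q1, —b→ q2
  q1 = a.0 | b.a.0 → —a→ q3, —b→ q4
  q2 = a.a.0 | a.0 → —a→ q4, —a→ q5
  q3 = 0 | b.a.0 → —b→ q6
  q4 = a.0 | a.0 → —a→ q6, —a→ q7
  q5 = a.a.0 | 0 → —a→ q7
  q6 = 0 | a.0 → —a→ q8
  q7 = a.0 | 0 → —a→ q8
  q8 = 0 | 0 → deadlocked
Executing bb from P (initial set {p0}):
  step 1 (b): {p2}
  step 2 (b): {p5}
  — P admits the full trace.
Executing bb from Q (initial set {q0}):
  step 1 (b): {q2}
  step 2 (b): ∅ (Q stuck)

NO — witness ⟨bb⟩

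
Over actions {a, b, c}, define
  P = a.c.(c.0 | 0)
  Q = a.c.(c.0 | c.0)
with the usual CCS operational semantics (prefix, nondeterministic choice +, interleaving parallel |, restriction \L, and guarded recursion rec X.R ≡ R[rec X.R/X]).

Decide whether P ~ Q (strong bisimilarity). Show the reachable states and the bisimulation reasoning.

not bisimilar

LTS(P): 4 reachable states
  m0 = a.c.(c.0 | 0) has moves --a--▸ m1
  m1 = c.(c.0 | 0) has moves --c--▸ m2
  m2 = c.0 | 0 has moves --c--▸ m3
  m3 = 0 | 0 has moves deadlocked
LTS(Q): 6 reachable states
  n0 = a.c.(c.0 | c.0) has moves --a--▸ n1
  n1 = c.(c.0 | c.0) has moves --c--▸ n2
  n2 = c.0 | c.0 has moves --c--▸ n3, --c--▸ n4
  n3 = 0 | c.0 has moves --c--▸ n5
  n4 = c.0 | 0 has moves --c--▸ n5
  n5 = 0 | 0 has moves deadlocked
Coarsest stable partition (strong bisimilarity classes):
  B0 = {m0}
  B1 = {m1, n2}
  B2 = {m2, n3, n4}
  B3 = {m3, n5}
  B4 = {n0}
  B5 = {n1}
m0 ∈ B0, n0 ∈ B4 → different blocks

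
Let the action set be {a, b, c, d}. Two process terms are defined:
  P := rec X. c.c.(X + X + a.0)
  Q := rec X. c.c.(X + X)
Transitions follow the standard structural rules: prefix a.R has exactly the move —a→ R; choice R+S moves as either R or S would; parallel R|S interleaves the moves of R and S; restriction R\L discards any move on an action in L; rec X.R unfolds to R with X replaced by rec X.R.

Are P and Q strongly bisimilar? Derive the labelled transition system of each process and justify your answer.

LTS(P): 4 reachable states
  s0 = rec X. c.c.(X + X + a.0) :: --c--▸ s1
  s1 = c.((rec X. c.c.(X + X + a.0)) + (rec X. c.c.(X + X + a.0)) + a.0) :: --c--▸ s2
  s2 = (rec X. c.c.(X + X + a.0)) + (rec X. c.c.(X + X + a.0)) + a.0 :: --a--▸ s3, --c--▸ s1
  s3 = 0 :: ·
LTS(Q): 3 reachable states
  t0 = rec X. c.c.(X + X) :: --c--▸ t1
  t1 = c.((rec X. c.c.(X + X)) + (rec X. c.c.(X + X))) :: --c--▸ t2
  t2 = (rec X. c.c.(X + X)) + (rec X. c.c.(X + X)) :: --c--▸ t1
Partition-refinement fixed point:
  B0 = {s0}
  B1 = {s1}
  B2 = {s2}
  B3 = {s3}
  B4 = {t0, t1, t2}
s0 ∈ B0, t0 ∈ B4 → different blocks

P ≁ Q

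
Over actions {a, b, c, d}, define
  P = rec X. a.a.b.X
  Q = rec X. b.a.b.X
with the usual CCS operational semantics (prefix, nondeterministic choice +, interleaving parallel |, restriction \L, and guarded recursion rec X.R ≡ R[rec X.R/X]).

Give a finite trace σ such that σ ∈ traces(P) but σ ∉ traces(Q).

a

P's transition system — 3 states:
  u0 = rec X. a.a.b.X :: --a--▸ u1
  u1 = a.b.(rec X. a.a.b.X) :: --a--▸ u2
  u2 = b.(rec X. a.a.b.X) :: --b--▸ u0
Q's transition system — 3 states:
  v0 = rec X. b.a.b.X :: --b--▸ v1
  v1 = a.b.(rec X. b.a.b.X) :: --a--▸ v2
  v2 = b.(rec X. b.a.b.X) :: --b--▸ v0
Run σ = ⟨a⟩ on P: start {u0}
  after a @ step 1: {u1}
  ✓ P
Run σ = ⟨a⟩ on Q: start {v0}
  after a @ step 1: ∅  — Q cannot continue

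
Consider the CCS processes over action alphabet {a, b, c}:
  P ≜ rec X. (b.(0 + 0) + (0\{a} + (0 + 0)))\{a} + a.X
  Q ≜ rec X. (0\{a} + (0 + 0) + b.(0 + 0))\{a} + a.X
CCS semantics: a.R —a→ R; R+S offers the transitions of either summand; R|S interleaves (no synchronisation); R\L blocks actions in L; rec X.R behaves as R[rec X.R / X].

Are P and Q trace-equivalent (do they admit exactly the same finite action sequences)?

P's transition system — 2 states:
  p0 = rec X. (b.(0 + 0) + (0\{a} + (0 + 0)))\{a} + a.X has moves —a→ p0, —b→ p1
  p1 = (0 + 0)\{a} has moves stopped
Q's transition system — 2 states:
  q0 = rec X. (0\{a} + (0 + 0) + b.(0 + 0))\{a} + a.X has moves —a→ q0, —b→ q1
  q1 = (0 + 0)\{a} has moves stopped
Partition-refinement fixed point:
  B0 = {p0, q0}
  B1 = {p1, q1}
p0 ∈ B0, q0 ∈ B0 → same block
Bisimilar ⇒ trace-equivalent.

traces(P) = traces(Q)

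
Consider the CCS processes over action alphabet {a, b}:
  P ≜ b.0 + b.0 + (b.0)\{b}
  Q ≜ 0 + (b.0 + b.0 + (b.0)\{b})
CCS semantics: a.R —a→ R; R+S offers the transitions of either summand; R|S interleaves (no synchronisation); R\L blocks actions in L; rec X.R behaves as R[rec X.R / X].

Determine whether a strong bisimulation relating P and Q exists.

bisimilar

Reachable graph of P (2 states):
  u0 = b.0 + b.0 + (b.0)\{b} has moves ··b··> u1
  u1 = 0 has moves ·
Reachable graph of Q (2 states):
  v0 = 0 + (b.0 + b.0 + (b.0)\{b}) has moves ··b··> v1
  v1 = 0 has moves ·
Partition-refinement fixed point:
  B0 = {u0, v0}
  B1 = {u1, v1}
u0 ∈ B0, v0 ∈ B0 → same block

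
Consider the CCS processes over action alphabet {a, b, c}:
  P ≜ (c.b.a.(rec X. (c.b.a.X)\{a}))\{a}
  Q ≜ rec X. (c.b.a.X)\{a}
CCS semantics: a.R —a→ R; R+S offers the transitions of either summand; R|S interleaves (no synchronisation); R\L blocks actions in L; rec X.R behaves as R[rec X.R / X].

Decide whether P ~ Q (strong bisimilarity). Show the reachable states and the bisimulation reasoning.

P ~ Q

P's transition system — 3 states:
  p0 = (c.b.a.(rec X. (c.b.a.X)\{a}))\{a} :: =c=> p1
  p1 = (b.a.(rec X. (c.b.a.X)\{a}))\{a} :: =b=> p2
  p2 = (a.(rec X. (c.b.a.X)\{a}))\{a} :: stopped
Q's transition system — 3 states:
  q0 = rec X. (c.b.a.X)\{a} :: =c=> q1
  q1 = (b.a.(rec X. (c.b.a.X)\{a}))\{a} :: =b=> q2
  q2 = (a.(rec X. (c.b.a.X)\{a}))\{a} :: stopped
Bisimilarity quotient blocks:
  B0 = {p0, q0}
  B1 = {p1, q1}
  B2 = {p2, q2}
p0 ∈ B0, q0 ∈ B0 → same block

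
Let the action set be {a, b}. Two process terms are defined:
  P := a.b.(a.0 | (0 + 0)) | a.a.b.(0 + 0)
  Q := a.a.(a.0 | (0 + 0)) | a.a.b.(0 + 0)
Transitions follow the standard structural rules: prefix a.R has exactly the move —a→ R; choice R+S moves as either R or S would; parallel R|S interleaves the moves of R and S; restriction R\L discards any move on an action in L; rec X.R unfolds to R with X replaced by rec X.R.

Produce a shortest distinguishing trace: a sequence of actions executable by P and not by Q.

ab

P's transition system — 16 states:
  m0 = a.b.(a.0 | (0 + 0)) | a.a.b.(0 + 0) :: =a=> m1, =a=> m2
  m1 = a.b.(a.0 | (0 + 0)) | a.b.(0 + 0) :: =a=> m3, =a=> m4
  m2 = b.(a.0 | (0 + 0)) | a.a.b.(0 + 0) :: =a=> m4, =b=> m5
  m3 = a.b.(a.0 | (0 + 0)) | b.(0 + 0) :: =a=> m6, =b=> m7
  m4 = b.(a.0 | (0 + 0)) | a.b.(0 + 0) :: =a=> m6, =b=> m8
  m5 = a.0 | (0 + 0) | a.a.b.(0 + 0) :: =a=> m8, =a=> m9
  m6 = b.(a.0 | (0 + 0)) | b.(0 + 0) :: =b=> m10, =b=> m11
  m7 = a.b.(a.0 | (0 + 0)) | (0 + 0) :: =a=> m11
  m8 = a.0 | (0 + 0) | a.b.(0 + 0) :: =a=> m10, =a=> m12
  m9 = 0 | (0 + 0) | a.a.b.(0 + 0) :: =a=> m12
  m10 = a.0 | (0 + 0) | b.(0 + 0) :: =a=> m13, =b=> m14
  m11 = b.(a.0 | (0 + 0)) | (0 + 0) :: =b=> m14
  m12 = 0 | (0 + 0) | a.b.(0 + 0) :: =a=> m13
  m13 = 0 | (0 + 0) | b.(0 + 0) :: =b=> m15
  m14 = a.0 | (0 + 0) | (0 + 0) :: =a=> m15
  m15 = 0 | (0 + 0) | (0 + 0) :: stopped
Q's transition system — 16 states:
  n0 = a.a.(a.0 | (0 + 0)) | a.a.b.(0 + 0) :: =a=> n1, =a=> n2
  n1 = a.(a.0 | (0 + 0)) | a.a.b.(0 + 0) :: =a=> n3, =a=> n4
  n2 = a.a.(a.0 | (0 + 0)) | a.b.(0 + 0) :: =a=> n3, =a=> n5
  n3 = a.(a.0 | (0 + 0)) | a.b.(0 + 0) :: =a=> n6, =a=> n7
  n4 = a.0 | (0 + 0) | a.a.b.(0 + 0) :: =a=> n7, =a=> n8
  n5 = a.a.(a.0 | (0 + 0)) | b.(0 + 0) :: =a=> n6, =b=> n9
  n6 = a.(a.0 | (0 + 0)) | b.(0 + 0) :: =a=> n10, =b=> n11
  n7 = a.0 | (0 + 0) | a.b.(0 + 0) :: =a=> n10, =a=> n12
  n8 = 0 | (0 + 0) | a.a.b.(0 + 0) :: =a=> n12
  n9 = a.a.(a.0 | (0 + 0)) | (0 + 0) :: =a=> n11
  n10 = a.0 | (0 + 0) | b.(0 + 0) :: =a=> n13, =b=> n14
  n11 = a.(a.0 | (0 + 0)) | (0 + 0) :: =a=> n14
  n12 = 0 | (0 + 0) | a.b.(0 + 0) :: =a=> n13
  n13 = 0 | (0 + 0) | b.(0 + 0) :: =b=> n15
  n14 = a.0 | (0 + 0) | (0 + 0) :: =a=> n15
  n15 = 0 | (0 + 0) | (0 + 0) :: stopped
Run σ = ⟨ab⟩ on P: start {m0}
  step 1 (a): {m1, m2}
  step 2 (b): {m5}
  P completes σ.
Run σ = ⟨ab⟩ on Q: start {n0}
  step 1 (a): {n1, n2}
  step 2 (b): ∅  — Q cannot continue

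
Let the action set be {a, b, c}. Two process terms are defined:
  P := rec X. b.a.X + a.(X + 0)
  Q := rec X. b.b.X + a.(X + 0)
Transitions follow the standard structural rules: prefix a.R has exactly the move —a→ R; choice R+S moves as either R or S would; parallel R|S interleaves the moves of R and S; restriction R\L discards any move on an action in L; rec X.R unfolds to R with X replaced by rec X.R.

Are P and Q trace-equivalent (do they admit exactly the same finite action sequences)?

trace-distinct — witness ⟨ba⟩

P's transition system — 3 states:
  s0 = rec X. b.a.X + a.(X + 0) → --a--▸ s1, --b--▸ s2
  s1 = (rec X. b.a.X + a.(X + 0)) + 0 → --a--▸ s1, --b--▸ s2
  s2 = a.(rec X. b.a.X + a.(X + 0)) → --a--▸ s0
Q's transition system — 3 states:
  t0 = rec X. b.b.X + a.(X + 0) → --a--▸ t1, --b--▸ t2
  t1 = (rec X. b.b.X + a.(X + 0)) + 0 → --a--▸ t1, --b--▸ t2
  t2 = b.(rec X. b.b.X + a.(X + 0)) → --b--▸ t0
Executing ba from P (initial set {s0}):
  step 1 (b): {s2}
  step 2 (a): {s0}
  P completes σ.
Executing ba from Q (initial set {t0}):
  step 1 (b): {t2}
  step 2 (a): no successor for Q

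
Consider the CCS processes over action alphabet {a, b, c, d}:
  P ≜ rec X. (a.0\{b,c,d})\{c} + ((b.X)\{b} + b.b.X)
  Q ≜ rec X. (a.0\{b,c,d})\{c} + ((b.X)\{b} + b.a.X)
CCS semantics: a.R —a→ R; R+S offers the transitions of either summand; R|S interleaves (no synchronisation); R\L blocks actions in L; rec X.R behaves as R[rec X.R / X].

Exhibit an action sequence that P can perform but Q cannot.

bb

LTS(P): 3 reachable states
  s0 = rec X. (a.0\{b,c,d})\{c} + ((b.X)\{b} + b.b.X) → =a=> s1, =b=> s2
  s1 = 0\{b,c,d}\{c} → ·
  s2 = b.(rec X. (a.0\{b,c,d})\{c} + ((b.X)\{b} + b.b.X)) → =b=> s0
LTS(Q): 3 reachable states
  t0 = rec X. (a.0\{b,c,d})\{c} + ((b.X)\{b} + b.a.X) → =a=> t1, =b=> t2
  t1 = 0\{b,c,d}\{c} → ·
  t2 = a.(rec X. (a.0\{b,c,d})\{c} + ((b.X)\{b} + b.a.X)) → =a=> t0
Trace ⟨bb⟩ through P, begin at {s0}:
  [1] b ⇒ {s2}
  [2] b ⇒ {s0}
  P completes σ.
Trace ⟨bb⟩ through Q, begin at {t0}:
  [1] b ⇒ {t2}
  [2] b ⇒ no successor for Q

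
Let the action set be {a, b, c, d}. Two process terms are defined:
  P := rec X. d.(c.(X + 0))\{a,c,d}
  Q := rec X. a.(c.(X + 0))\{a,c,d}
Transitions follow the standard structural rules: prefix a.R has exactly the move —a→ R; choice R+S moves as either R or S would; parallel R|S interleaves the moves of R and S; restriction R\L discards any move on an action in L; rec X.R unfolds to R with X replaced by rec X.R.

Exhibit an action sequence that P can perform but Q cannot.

LTS(P): 2 reachable states
  s0 = rec X. d.(c.(X + 0))\{a,c,d} ⊢ ··d··> s1
  s1 = (c.((rec X. d.(c.(X + 0))\{a,c,d}) + 0))\{a,c,d} ⊢ (no moves)
LTS(Q): 2 reachable states
  t0 = rec X. a.(c.(X + 0))\{a,c,d} ⊢ ··a··> t1
  t1 = (c.((rec X. a.(c.(X + 0))\{a,c,d}) + 0))\{a,c,d} ⊢ (no moves)
Executing d from P (initial set {s0}):
  step 1 (d): {s1}
  ✓ P
Executing d from Q (initial set {t0}):
  step 1 (d): ∅  — Q cannot continue

d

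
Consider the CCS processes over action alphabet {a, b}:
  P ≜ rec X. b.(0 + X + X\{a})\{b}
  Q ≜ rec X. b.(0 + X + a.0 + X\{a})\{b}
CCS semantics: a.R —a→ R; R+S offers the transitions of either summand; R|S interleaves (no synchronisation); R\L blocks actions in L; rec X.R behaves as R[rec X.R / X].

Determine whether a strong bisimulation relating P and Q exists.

P's transition system — 2 states:
  s0 = rec X. b.(0 + X + X\{a})\{b} ⊢ -b-> s1
  s1 = (0 + (rec X. b.(0 + X + X\{a})\{b}) + (rec X. b.(0 + X + X\{a})\{b})\{a})\{b} ⊢ stopped
Q's transition system — 3 states:
  t0 = rec X. b.(0 + X + a.0 + X\{a})\{b} ⊢ -b-> t1
  t1 = (0 + (rec X. b.(0 + X + a.0 + X\{a})\{b}) + a.0 + (rec X. b.(0 + X + a.0 + X\{a})\{b})\{a})\{b} ⊢ -a-> t2
  t2 = 0\{b} ⊢ stopped
Bisimilarity quotient blocks:
  B0 = {s0}
  B1 = {s1, t2}
  B2 = {t0}
  B3 = {t1}
s0 ∈ B0, t0 ∈ B2 → different blocks

P ≁ Q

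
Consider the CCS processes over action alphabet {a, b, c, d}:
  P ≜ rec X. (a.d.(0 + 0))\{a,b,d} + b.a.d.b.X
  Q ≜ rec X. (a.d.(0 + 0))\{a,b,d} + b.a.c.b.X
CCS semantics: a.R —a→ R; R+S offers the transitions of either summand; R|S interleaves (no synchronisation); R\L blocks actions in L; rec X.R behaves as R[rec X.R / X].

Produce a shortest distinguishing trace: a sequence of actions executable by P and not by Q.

bad

LTS(P): 4 reachable states
  s0 = rec X. (a.d.(0 + 0))\{a,b,d} + b.a.d.b.X → =b=> s1
  s1 = a.d.b.(rec X. (a.d.(0 + 0))\{a,b,d} + b.a.d.b.X) → =a=> s2
  s2 = d.b.(rec X. (a.d.(0 + 0))\{a,b,d} + b.a.d.b.X) → =d=> s3
  s3 = b.(rec X. (a.d.(0 + 0))\{a,b,d} + b.a.d.b.X) → =b=> s0
LTS(Q): 4 reachable states
  t0 = rec X. (a.d.(0 + 0))\{a,b,d} + b.a.c.b.X → =b=> t1
  t1 = a.c.b.(rec X. (a.d.(0 + 0))\{a,b,d} + b.a.c.b.X) → =a=> t2
  t2 = c.b.(rec X. (a.d.(0 + 0))\{a,b,d} + b.a.c.b.X) → =c=> t3
  t3 = b.(rec X. (a.d.(0 + 0))\{a,b,d} + b.a.c.b.X) → =b=> t0
Executing bad from P (initial set {s0}):
  [1] b ⇒ {s1}
  [2] a ⇒ {s2}
  [3] d ⇒ {s3}
  — P admits the full trace.
Executing bad from Q (initial set {t0}):
  [1] b ⇒ {t1}
  [2] a ⇒ {t2}
  [3] d ⇒ ∅ (Q stuck)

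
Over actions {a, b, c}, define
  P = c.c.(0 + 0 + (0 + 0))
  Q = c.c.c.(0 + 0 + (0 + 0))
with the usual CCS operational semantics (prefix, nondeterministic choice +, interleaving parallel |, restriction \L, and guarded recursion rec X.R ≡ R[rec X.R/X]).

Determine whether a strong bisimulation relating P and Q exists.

NO

LTS(P): 3 reachable states
  s0 = c.c.(0 + 0 + (0 + 0)) ⊢ ··c··> s1
  s1 = c.(0 + 0 + (0 + 0)) ⊢ ··c··> s2
  s2 = 0 + 0 + (0 + 0) ⊢ stopped
LTS(Q): 4 reachable states
  t0 = c.c.c.(0 + 0 + (0 + 0)) ⊢ ··c··> t1
  t1 = c.c.(0 + 0 + (0 + 0)) ⊢ ··c··> t2
  t2 = c.(0 + 0 + (0 + 0)) ⊢ ··c··> t3
  t3 = 0 + 0 + (0 + 0) ⊢ stopped
Coarsest stable partition (strong bisimilarity classes):
  B0 = {s0, t1}
  B1 = {s1, t2}
  B2 = {s2, t3}
  B3 = {t0}
s0 ∈ B0, t0 ∈ B3 → different blocks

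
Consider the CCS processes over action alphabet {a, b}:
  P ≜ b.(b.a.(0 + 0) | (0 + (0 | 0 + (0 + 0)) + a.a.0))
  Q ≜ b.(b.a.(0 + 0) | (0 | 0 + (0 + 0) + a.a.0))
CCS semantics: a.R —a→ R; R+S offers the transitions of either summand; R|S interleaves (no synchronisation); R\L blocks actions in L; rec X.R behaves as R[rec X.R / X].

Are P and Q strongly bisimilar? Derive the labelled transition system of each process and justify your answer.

YES

P's transition system — 10 states:
  u0 = b.(b.a.(0 + 0) | (0 + (0 | 0 + (0 + 0)) + a.a.0)) | ··b··> u1
  u1 = b.a.(0 + 0) | (0 + (0 | 0 + (0 + 0)) + a.a.0) | ··a··> u2, ··b··> u3
  u2 = b.a.(0 + 0) | a.0 | ··a··> u4, ··b··> u5
  u3 = a.(0 + 0) | (0 + (0 | 0 + (0 + 0)) + a.a.0) | ··a··> u5, ··a··> u6
  u4 = b.a.(0 + 0) | 0 | ··b··> u7
  u5 = a.(0 + 0) | a.0 | ··a··> u7, ··a··> u8
  u6 = (0 + 0) | (0 + (0 | 0 + (0 + 0)) + a.a.0) | ··a··> u8
  u7 = a.(0 + 0) | 0 | ··a··> u9
  u8 = (0 + 0) | a.0 | ··a··> u9
  u9 = (0 + 0) | 0 | ·
Q's transition system — 10 states:
  v0 = b.(b.a.(0 + 0) | (0 | 0 + (0 + 0) + a.a.0)) | ··b··> v1
  v1 = b.a.(0 + 0) | (0 | 0 + (0 + 0) + a.a.0) | ··a··> v2, ··b··> v3
  v2 = b.a.(0 + 0) | a.0 | ··a··> v4, ··b··> v5
  v3 = a.(0 + 0) | (0 | 0 + (0 + 0) + a.a.0) | ··a··> v5, ··a··> v6
  v4 = b.a.(0 + 0) | 0 | ··b··> v7
  v5 = a.(0 + 0) | a.0 | ··a··> v7, ··a··> v8
  v6 = (0 + 0) | (0 | 0 + (0 + 0) + a.a.0) | ··a··> v8
  v7 = a.(0 + 0) | 0 | ··a··> v9
  v8 = (0 + 0) | a.0 | ··a··> v9
  v9 = (0 + 0) | 0 | ·
Bisimilarity quotient blocks:
  B0 = {u0, v0}
  B1 = {u1, v1}
  B2 = {u2, v2}
  B3 = {u5, u6, v5, v6}
  B4 = {u7, u8, v7, v8}
  B5 = {u9, v9}
  B6 = {u4, v4}
  B7 = {u3, v3}
u0 ∈ B0, v0 ∈ B0 → same block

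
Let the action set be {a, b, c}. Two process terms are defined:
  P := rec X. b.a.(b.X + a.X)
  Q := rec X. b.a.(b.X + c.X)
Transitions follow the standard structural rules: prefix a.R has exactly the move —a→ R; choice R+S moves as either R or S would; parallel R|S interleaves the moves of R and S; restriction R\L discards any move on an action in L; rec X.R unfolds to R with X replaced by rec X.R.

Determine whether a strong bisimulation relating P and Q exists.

Reachable graph of P (3 states):
  p0 = rec X. b.a.(b.X + a.X) has moves =b=> p1
  p1 = a.(b.(rec X. b.a.(b.X + a.X)) + a.(rec X. b.a.(b.X + a.X))) has moves =a=> p2
  p2 = b.(rec X. b.a.(b.X + a.X)) + a.(rec X. b.a.(b.X + a.X)) has moves =a=> p0, =b=> p0
Reachable graph of Q (3 states):
  q0 = rec X. b.a.(b.X + c.X) has moves =b=> q1
  q1 = a.(b.(rec X. b.a.(b.X + c.X)) + c.(rec X. b.a.(b.X + c.X))) has moves =a=> q2
  q2 = b.(rec X. b.a.(b.X + c.X)) + c.(rec X. b.a.(b.X + c.X)) has moves =b=> q0, =c=> q0
Bisimilarity quotient blocks:
  B0 = {p0}
  B1 = {p1}
  B2 = {p2}
  B3 = {q0}
  B4 = {q1}
  B5 = {q2}
p0 ∈ B0, q0 ∈ B3 → different blocks

not bisimilar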